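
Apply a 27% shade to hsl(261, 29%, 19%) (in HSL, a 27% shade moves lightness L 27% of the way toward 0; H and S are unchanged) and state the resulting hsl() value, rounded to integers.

hsl(261, 29%, 14%)

L moves 27% from 19 toward 0: 19 − 5.13 = 13.87 → 14.
H and S are unchanged.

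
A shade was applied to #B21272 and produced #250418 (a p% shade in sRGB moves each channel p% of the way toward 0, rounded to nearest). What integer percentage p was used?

79%

#B21272 is rgb(178, 18, 114); #250418 is rgb(37, 4, 24).
On the R channel (widest range): 37 ≈ 178 + (p/100)(0 − 178), so p ≈ 100×(37 − 178)/(0 − 178) = -14100/-178 = 79.21.
p = 79 reproduces all three channels after rounding.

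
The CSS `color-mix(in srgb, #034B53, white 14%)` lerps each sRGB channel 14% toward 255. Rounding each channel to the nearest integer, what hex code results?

#034B53 is rgb(3, 75, 83).
Lerp each channel 14% toward 255:
  R: 3 + 0.14×(255−3) = 3 + 35.28 = 38.28 → 38
  G: 75 + 25.2 = 100.2 → 100
  B: 83 + 24.08 = 107.08 → 107
rgb(38, 100, 107) = #26646B.

#26646B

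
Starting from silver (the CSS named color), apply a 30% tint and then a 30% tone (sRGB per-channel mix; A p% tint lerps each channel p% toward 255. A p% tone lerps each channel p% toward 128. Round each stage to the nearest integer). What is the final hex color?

CSS silver is rgb(192, 192, 192).
Lerp each channel 30% toward 255:
  R: 192 + 0.3×(255−192) = 192 + 18.9 = 210.9 → 211
  G: 192 + 0.3×(255−192) = 192 + 18.9 = 210.9 → 211
  B: 192 + 18.9 = 210.9 → 211
After the tint: rgb(211, 211, 211) = #d3d3d3.
A 30% tone moves each channel 30% toward 128:
  R: 211 + 0.3×(128−211) = 211 − 24.9 = 186.1 → 186
  G: 211 + 0.3×(128−211) = 211 − 24.9 = 186.1 → 186
  B: 211 + 0.3×(128−211) = 211 − 24.9 = 186.1 → 186
rgb(186, 186, 186) = #bababa.

#bababa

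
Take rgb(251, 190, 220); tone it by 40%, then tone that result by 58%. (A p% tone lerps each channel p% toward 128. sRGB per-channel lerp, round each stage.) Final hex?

#9F9097

Lerp each channel 40% toward 128:
  R: 251 + 0.4×(128−251) = 251 − 49.2 = 201.8 → 202
  G: 190 + 0.4×(128−190) = 190 − 24.8 = 165.2 → 165
  B: 220 − 36.8 = 183.2 → 183
After the tone: rgb(202, 165, 183) = #CAA5B7.
A 58% tone moves each channel 58% toward 128:
  R: 202 + 0.58×(128−202) = 202 − 42.92 = 159.08 → 159
  G: 165 + 0.58×(128−165) = 165 − 21.46 = 143.54 → 144
  B: 183 + 0.58×(128−183) = 183 − 31.9 = 151.1 → 151
rgb(159, 144, 151) = #9F9097.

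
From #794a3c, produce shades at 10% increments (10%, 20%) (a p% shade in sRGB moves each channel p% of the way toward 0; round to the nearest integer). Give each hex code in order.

#794a3c is rgb(121, 74, 60).
10%: (121 − 12.1 = 108.9→109, 74 − 7.4 = 66.6→67, 60 − 6 = 54→54) → #6d4336
20%: (121 − 24.2 = 96.8→97, 74 − 14.8 = 59.2→59, 60 − 12 = 48→48) → #613b30

#6d4336, #613b30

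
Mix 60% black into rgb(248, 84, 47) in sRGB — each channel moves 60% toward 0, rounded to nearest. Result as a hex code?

#632213

Per channel, c → c + 0.6(0 − c):
  R: 248 + 0.6×(0−248) = 248 − 148.8 = 99.2 → 99
  G: 84 + 0.6×(0−84) = 84 − 50.4 = 33.6 → 34
  B: 47 + 0.6×(0−47) = 47 − 28.2 = 18.8 → 19
rgb(99, 34, 19) = #632213.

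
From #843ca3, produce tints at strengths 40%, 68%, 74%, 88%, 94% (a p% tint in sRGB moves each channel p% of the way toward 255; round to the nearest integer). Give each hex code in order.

#843ca3 is rgb(132, 60, 163).
40%: (132 + 49.2 = 181.2→181, 60 + 78 = 138→138, 163 + 36.8 = 199.8→200) → #b58ac8
68%: (132 + 83.64 = 215.64→216, 60 + 132.6 = 192.6→193, 163 + 62.56 = 225.56→226) → #d8c1e2
74%: (132 + 91.02 = 223.02→223, 60 + 144.3 = 204.3→204, 163 + 68.08 = 231.08→231) → #dfcce7
88%: (132 + 108.24 = 240.24→240, 60 + 171.6 = 231.6→232, 163 + 80.96 = 243.96→244) → #f0e8f4
94%: (132 + 115.62 = 247.62→248, 60 + 183.3 = 243.3→243, 163 + 86.48 = 249.48→249) → #f8f3f9

#b58ac8, #d8c1e2, #dfcce7, #f0e8f4, #f8f3f9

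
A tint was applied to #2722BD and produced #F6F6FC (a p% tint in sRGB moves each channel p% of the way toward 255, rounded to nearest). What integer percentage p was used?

96%

#2722BD is rgb(39, 34, 189); #F6F6FC is rgb(246, 246, 252).
On the G channel (widest range): 246 ≈ 34 + (p/100)(255 − 34), so p ≈ 100×(246 − 34)/(255 − 34) = 21200/221 = 95.93.
p = 96 reproduces all three channels after rounding.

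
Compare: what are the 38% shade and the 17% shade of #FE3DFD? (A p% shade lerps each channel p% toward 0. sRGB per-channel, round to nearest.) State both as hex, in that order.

#9D269D, #D333D2

#FE3DFD is rgb(254, 61, 253).
38% shade:
  R: 254 + 0.38×(0−254) = 254 − 96.52 = 157.48 → 157
  G: 61 + 0.38×(0−61) = 61 − 23.18 = 37.82 → 38
  B: 253 − 96.14 = 156.86 → 157
  → #9D269D
17% shade:
  R: 254 + 0.17×(0−254) = 254 − 43.18 = 210.82 → 211
  G: 61 − 10.37 = 50.63 → 51
  B: 253 + 0.17×(0−253) = 253 − 43.01 = 209.99 → 210
  → #D333D2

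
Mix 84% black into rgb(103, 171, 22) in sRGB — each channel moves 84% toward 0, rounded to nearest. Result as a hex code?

Lerp each channel 84% toward 0:
  R: 103 + 0.84×(0−103) = 103 − 86.52 = 16.48 → 16
  G: 171 + 0.84×(0−171) = 171 − 143.64 = 27.36 → 27
  B: 22 + 0.84×(0−22) = 22 − 18.48 = 3.52 → 4
rgb(16, 27, 4) = #101b04.

#101b04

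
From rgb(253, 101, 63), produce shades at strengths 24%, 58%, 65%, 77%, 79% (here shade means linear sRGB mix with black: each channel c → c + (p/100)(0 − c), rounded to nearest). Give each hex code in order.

24%: (253 − 60.72 = 192.28→192, 101 − 24.24 = 76.76→77, 63 − 15.12 = 47.88→48) → #C04D30
58%: (253 − 146.74 = 106.26→106, 101 − 58.58 = 42.42→42, 63 − 36.54 = 26.46→26) → #6A2A1A
65%: (253 − 164.45 = 88.55→89, 101 − 65.65 = 35.35→35, 63 − 40.95 = 22.05→22) → #592316
77%: (253 − 194.81 = 58.19→58, 101 − 77.77 = 23.23→23, 63 − 48.51 = 14.49→14) → #3A170E
79%: (253 − 199.87 = 53.13→53, 101 − 79.79 = 21.21→21, 63 − 49.77 = 13.23→13) → #35150D

#C04D30, #6A2A1A, #592316, #3A170E, #35150D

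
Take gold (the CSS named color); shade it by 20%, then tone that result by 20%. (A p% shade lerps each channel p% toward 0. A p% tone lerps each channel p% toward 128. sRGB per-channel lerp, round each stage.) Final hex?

#bda31a

CSS gold is rgb(255, 215, 0).
A 20% shade moves each channel 20% toward 0:
  R: 255 + 0.2×(0−255) = 255 − 51 = 204 → 204
  G: 215 − 43 = 172 → 172
  B: 0 + 0 = 0 → 0
After the shade: rgb(204, 172, 0) = #ccac00.
Lerp each channel 20% toward 128:
  R: 204 + 0.2×(128−204) = 204 − 15.2 = 188.8 → 189
  G: 172 − 8.8 = 163.2 → 163
  B: 0 + 0.2×(128−0) = 0 + 25.6 = 25.6 → 26
rgb(189, 163, 26) = #bda31a.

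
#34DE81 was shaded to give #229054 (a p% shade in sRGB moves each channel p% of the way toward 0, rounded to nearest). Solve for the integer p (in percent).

35%

#34DE81 is rgb(52, 222, 129); #229054 is rgb(34, 144, 84).
On the G channel (widest range): 144 ≈ 222 + (p/100)(0 − 222), so p ≈ 100×(144 − 222)/(0 − 222) = -7800/-222 = 35.14.
p = 35 reproduces all three channels after rounding.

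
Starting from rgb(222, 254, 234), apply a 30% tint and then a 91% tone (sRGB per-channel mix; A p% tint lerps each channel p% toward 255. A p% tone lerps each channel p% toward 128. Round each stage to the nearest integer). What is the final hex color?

A 30% tint moves each channel 30% toward 255:
  R: 222 + 0.3×(255−222) = 222 + 9.9 = 231.9 → 232
  G: 254 + 0.3×(255−254) = 254 + 0.3 = 254.3 → 254
  B: 234 + 0.3×(255−234) = 234 + 6.3 = 240.3 → 240
After the tint: rgb(232, 254, 240) = #E8FEF0.
Per channel, c → c + 0.91(128 − c):
  R: 232 − 94.64 = 137.36 → 137
  G: 254 + 0.91×(128−254) = 254 − 114.66 = 139.34 → 139
  B: 240 + 0.91×(128−240) = 240 − 101.92 = 138.08 → 138
rgb(137, 139, 138) = #898B8A.

#898B8A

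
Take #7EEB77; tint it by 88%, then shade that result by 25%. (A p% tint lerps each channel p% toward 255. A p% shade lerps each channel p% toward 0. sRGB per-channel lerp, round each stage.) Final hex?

#7EEB77 is rgb(126, 235, 119).
Per channel, c → c + 0.88(255 − c):
  R: 126 + 0.88×(255−126) = 126 + 113.52 = 239.52 → 240
  G: 235 + 17.6 = 252.6 → 253
  B: 119 + 119.68 = 238.68 → 239
After the tint: rgb(240, 253, 239) = #F0FDEF.
Lerp each channel 25% toward 0:
  R: 240 − 60 = 180 → 180
  G: 253 − 63.25 = 189.75 → 190
  B: 239 − 59.75 = 179.25 → 179
rgb(180, 190, 179) = #B4BEB3.

#B4BEB3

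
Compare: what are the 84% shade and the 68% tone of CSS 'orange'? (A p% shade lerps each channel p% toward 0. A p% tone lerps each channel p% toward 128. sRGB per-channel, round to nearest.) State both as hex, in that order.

CSS orange is rgb(255, 165, 0).
84% shade:
  R: 255 + 0.84×(0−255) = 255 − 214.2 = 40.8 → 41
  G: 165 + 0.84×(0−165) = 165 − 138.6 = 26.4 → 26
  B: 0 + 0 = 0 → 0
  → #291A00
68% tone:
  R: 255 + 0.68×(128−255) = 255 − 86.36 = 168.64 → 169
  G: 165 + 0.68×(128−165) = 165 − 25.16 = 139.84 → 140
  B: 0 + 87.04 = 87.04 → 87
  → #A98C57

#291A00, #A98C57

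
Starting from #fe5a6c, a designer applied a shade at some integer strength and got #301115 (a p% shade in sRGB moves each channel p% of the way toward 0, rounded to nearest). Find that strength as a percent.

81%

#fe5a6c is rgb(254, 90, 108); #301115 is rgb(48, 17, 21).
On the R channel (widest range): 48 ≈ 254 + (p/100)(0 − 254), so p ≈ 100×(48 − 254)/(0 − 254) = -20600/-254 = 81.10.
p = 81 reproduces all three channels after rounding.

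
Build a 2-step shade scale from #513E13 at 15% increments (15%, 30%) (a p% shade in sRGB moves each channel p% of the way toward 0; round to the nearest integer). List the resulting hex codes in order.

#453510, #392B0D

#513E13 is rgb(81, 62, 19).
15%: (81 − 12.15 = 68.85→69, 62 − 9.3 = 52.7→53, 19 − 2.85 = 16.15→16) → #453510
30%: (81 − 24.3 = 56.7→57, 62 − 18.6 = 43.4→43, 19 − 5.7 = 13.3→13) → #392B0D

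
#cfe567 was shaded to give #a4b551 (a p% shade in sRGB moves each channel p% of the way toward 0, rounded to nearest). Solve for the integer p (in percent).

#cfe567 is rgb(207, 229, 103); #a4b551 is rgb(164, 181, 81).
On the G channel (widest range): 181 ≈ 229 + (p/100)(0 − 229), so p ≈ 100×(181 − 229)/(0 − 229) = -4800/-229 = 20.96.
p = 21 reproduces all three channels after rounding.

21%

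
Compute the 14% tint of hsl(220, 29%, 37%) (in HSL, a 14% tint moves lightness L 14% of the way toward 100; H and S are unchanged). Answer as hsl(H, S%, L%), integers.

L moves 14% from 37 toward 100: 37 + 8.82 = 45.82 → 46.
H and S are unchanged.

hsl(220, 29%, 46%)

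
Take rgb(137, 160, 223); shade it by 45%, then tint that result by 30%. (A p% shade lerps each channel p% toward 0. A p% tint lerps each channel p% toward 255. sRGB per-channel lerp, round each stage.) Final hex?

#818AA3

Per channel, c → c + 0.45(0 − c):
  R: 137 + 0.45×(0−137) = 137 − 61.65 = 75.35 → 75
  G: 160 − 72 = 88 → 88
  B: 223 + 0.45×(0−223) = 223 − 100.35 = 122.65 → 123
After the shade: rgb(75, 88, 123) = #4B587B.
A 30% tint moves each channel 30% toward 255:
  R: 75 + 0.3×(255−75) = 75 + 54 = 129 → 129
  G: 88 + 0.3×(255−88) = 88 + 50.1 = 138.1 → 138
  B: 123 + 39.6 = 162.6 → 163
rgb(129, 138, 163) = #818AA3.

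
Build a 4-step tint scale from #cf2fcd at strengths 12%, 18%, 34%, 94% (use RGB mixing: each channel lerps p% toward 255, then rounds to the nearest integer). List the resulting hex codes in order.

#cf2fcd is rgb(207, 47, 205).
12%: (207 + 5.76 = 212.76→213, 47 + 24.96 = 71.96→72, 205 + 6 = 211→211) → #d548d3
18%: (207 + 8.64 = 215.64→216, 47 + 37.44 = 84.44→84, 205 + 9 = 214→214) → #d854d6
34%: (207 + 16.32 = 223.32→223, 47 + 70.72 = 117.72→118, 205 + 17 = 222→222) → #df76de
94%: (207 + 45.12 = 252.12→252, 47 + 195.52 = 242.52→243, 205 + 47 = 252→252) → #fcf3fc

#d548d3, #d854d6, #df76de, #fcf3fc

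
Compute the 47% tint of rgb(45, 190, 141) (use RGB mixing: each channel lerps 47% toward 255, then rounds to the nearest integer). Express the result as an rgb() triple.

rgb(144, 221, 195)

Per channel, c → c + 0.47(255 − c):
  R: 45 + 98.7 = 143.7 → 144
  G: 190 + 30.55 = 220.55 → 221
  B: 141 + 0.47×(255−141) = 141 + 53.58 = 194.58 → 195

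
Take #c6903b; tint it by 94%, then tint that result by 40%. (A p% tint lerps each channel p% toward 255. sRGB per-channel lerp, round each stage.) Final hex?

#fdfbf8

#c6903b is rgb(198, 144, 59).
Per channel, c → c + 0.94(255 − c):
  R: 198 + 53.58 = 251.58 → 252
  G: 144 + 104.34 = 248.34 → 248
  B: 59 + 184.24 = 243.24 → 243
After the tint: rgb(252, 248, 243) = #fcf8f3.
Per channel, c → c + 0.4(255 − c):
  R: 252 + 1.2 = 253.2 → 253
  G: 248 + 2.8 = 250.8 → 251
  B: 243 + 0.4×(255−243) = 243 + 4.8 = 247.8 → 248
rgb(253, 251, 248) = #fdfbf8.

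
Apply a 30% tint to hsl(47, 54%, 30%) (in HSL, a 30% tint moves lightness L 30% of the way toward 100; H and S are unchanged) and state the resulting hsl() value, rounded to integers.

hsl(47, 54%, 51%)

L moves 30% from 30 toward 100: 30 + 21 = 51 → 51.
H and S are unchanged.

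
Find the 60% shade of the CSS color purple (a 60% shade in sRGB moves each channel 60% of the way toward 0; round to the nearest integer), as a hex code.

#330033

CSS purple is rgb(128, 0, 128).
A 60% shade moves each channel 60% toward 0:
  R: 128 + 0.6×(0−128) = 128 − 76.8 = 51.2 → 51
  G: 0 + 0 = 0 → 0
  B: 128 − 76.8 = 51.2 → 51
rgb(51, 0, 51) = #330033.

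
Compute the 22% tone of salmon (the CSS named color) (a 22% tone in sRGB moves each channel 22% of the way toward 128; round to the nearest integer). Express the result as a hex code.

CSS salmon is rgb(250, 128, 114).
A 22% tone moves each channel 22% toward 128:
  R: 250 + 0.22×(128−250) = 250 − 26.84 = 223.16 → 223
  G: 128 + 0.22×(128−128) = 128 + 0 = 128 → 128
  B: 114 + 3.08 = 117.08 → 117
rgb(223, 128, 117) = #DF8075.

#DF8075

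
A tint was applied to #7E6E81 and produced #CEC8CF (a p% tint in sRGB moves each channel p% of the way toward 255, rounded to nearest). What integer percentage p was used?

62%

#7E6E81 is rgb(126, 110, 129); #CEC8CF is rgb(206, 200, 207).
On the G channel (widest range): 200 ≈ 110 + (p/100)(255 − 110), so p ≈ 100×(200 − 110)/(255 − 110) = 9000/145 = 62.07.
p = 62 reproduces all three channels after rounding.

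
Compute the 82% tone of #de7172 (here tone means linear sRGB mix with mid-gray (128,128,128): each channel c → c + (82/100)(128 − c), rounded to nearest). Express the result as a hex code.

#917d7d

#de7172 is rgb(222, 113, 114).
An 82% tone moves each channel 82% toward 128:
  R: 222 + 0.82×(128−222) = 222 − 77.08 = 144.92 → 145
  G: 113 + 0.82×(128−113) = 113 + 12.3 = 125.3 → 125
  B: 114 + 0.82×(128−114) = 114 + 11.48 = 125.48 → 125
rgb(145, 125, 125) = #917d7d.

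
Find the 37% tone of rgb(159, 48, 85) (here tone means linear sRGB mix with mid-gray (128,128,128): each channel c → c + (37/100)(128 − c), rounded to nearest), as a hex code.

Lerp each channel 37% toward 128:
  R: 159 + 0.37×(128−159) = 159 − 11.47 = 147.53 → 148
  G: 48 + 29.6 = 77.6 → 78
  B: 85 + 0.37×(128−85) = 85 + 15.91 = 100.91 → 101
rgb(148, 78, 101) = #944E65.

#944E65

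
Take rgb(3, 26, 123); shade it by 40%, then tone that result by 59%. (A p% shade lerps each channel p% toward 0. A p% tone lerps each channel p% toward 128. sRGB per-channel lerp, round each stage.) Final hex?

#4C526A

A 40% shade moves each channel 40% toward 0:
  R: 3 + 0.4×(0−3) = 3 − 1.2 = 1.8 → 2
  G: 26 + 0.4×(0−26) = 26 − 10.4 = 15.6 → 16
  B: 123 − 49.2 = 73.8 → 74
After the shade: rgb(2, 16, 74) = #02104A.
Per channel, c → c + 0.59(128 − c):
  R: 2 + 74.34 = 76.34 → 76
  G: 16 + 66.08 = 82.08 → 82
  B: 74 + 31.86 = 105.86 → 106
rgb(76, 82, 106) = #4C526A.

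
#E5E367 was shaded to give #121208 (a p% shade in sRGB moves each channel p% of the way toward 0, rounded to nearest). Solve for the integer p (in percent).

#E5E367 is rgb(229, 227, 103); #121208 is rgb(18, 18, 8).
On the R channel (widest range): 18 ≈ 229 + (p/100)(0 − 229), so p ≈ 100×(18 − 229)/(0 − 229) = -21100/-229 = 92.14.
p = 92 reproduces all three channels after rounding.

92%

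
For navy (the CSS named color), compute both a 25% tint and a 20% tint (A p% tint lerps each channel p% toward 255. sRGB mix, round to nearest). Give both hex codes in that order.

CSS navy is rgb(0, 0, 128).
25% tint:
  R: 0 + 0.25×(255−0) = 0 + 63.75 = 63.75 → 64
  G: 0 + 0.25×(255−0) = 0 + 63.75 = 63.75 → 64
  B: 128 + 0.25×(255−128) = 128 + 31.75 = 159.75 → 160
  → #4040A0
20% tint:
  R: 0 + 0.2×(255−0) = 0 + 51 = 51 → 51
  G: 0 + 0.2×(255−0) = 0 + 51 = 51 → 51
  B: 128 + 0.2×(255−128) = 128 + 25.4 = 153.4 → 153
  → #333399

#4040A0, #333399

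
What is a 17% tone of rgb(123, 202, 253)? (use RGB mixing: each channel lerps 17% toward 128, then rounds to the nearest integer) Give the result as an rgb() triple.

rgb(124, 189, 232)

A 17% tone moves each channel 17% toward 128:
  R: 123 + 0.85 = 123.85 → 124
  G: 202 + 0.17×(128−202) = 202 − 12.58 = 189.42 → 189
  B: 253 − 21.25 = 231.75 → 232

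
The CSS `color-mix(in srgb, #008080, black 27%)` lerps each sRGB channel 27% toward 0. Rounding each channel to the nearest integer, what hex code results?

#008080 is rgb(0, 128, 128).
Per channel, c → c + 0.27(0 − c):
  R: 0 + 0 = 0 → 0
  G: 128 + 0.27×(0−128) = 128 − 34.56 = 93.44 → 93
  B: 128 − 34.56 = 93.44 → 93
rgb(0, 93, 93) = #005D5D.

#005D5D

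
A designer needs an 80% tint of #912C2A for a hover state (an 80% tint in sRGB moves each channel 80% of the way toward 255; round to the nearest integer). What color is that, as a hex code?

#E9D5D4

#912C2A is rgb(145, 44, 42).
Per channel, c → c + 0.8(255 − c):
  R: 145 + 88 = 233 → 233
  G: 44 + 0.8×(255−44) = 44 + 168.8 = 212.8 → 213
  B: 42 + 0.8×(255−42) = 42 + 170.4 = 212.4 → 212
rgb(233, 213, 212) = #E9D5D4.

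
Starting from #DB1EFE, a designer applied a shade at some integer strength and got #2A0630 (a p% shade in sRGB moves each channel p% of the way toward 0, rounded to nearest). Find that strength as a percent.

#DB1EFE is rgb(219, 30, 254); #2A0630 is rgb(42, 6, 48).
On the B channel (widest range): 48 ≈ 254 + (p/100)(0 − 254), so p ≈ 100×(48 − 254)/(0 − 254) = -20600/-254 = 81.10.
p = 81 reproduces all three channels after rounding.

81%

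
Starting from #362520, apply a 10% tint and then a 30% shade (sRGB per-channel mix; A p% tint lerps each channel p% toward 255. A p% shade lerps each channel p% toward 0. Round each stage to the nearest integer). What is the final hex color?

#362520 is rgb(54, 37, 32).
Per channel, c → c + 0.1(255 − c):
  R: 54 + 0.1×(255−54) = 54 + 20.1 = 74.1 → 74
  G: 37 + 0.1×(255−37) = 37 + 21.8 = 58.8 → 59
  B: 32 + 22.3 = 54.3 → 54
After the tint: rgb(74, 59, 54) = #4A3B36.
A 30% shade moves each channel 30% toward 0:
  R: 74 + 0.3×(0−74) = 74 − 22.2 = 51.8 → 52
  G: 59 + 0.3×(0−59) = 59 − 17.7 = 41.3 → 41
  B: 54 + 0.3×(0−54) = 54 − 16.2 = 37.8 → 38
rgb(52, 41, 38) = #342926.

#342926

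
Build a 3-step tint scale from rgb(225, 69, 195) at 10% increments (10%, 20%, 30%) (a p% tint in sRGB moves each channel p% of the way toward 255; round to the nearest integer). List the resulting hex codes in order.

#e458c9, #e76acf, #ea7dd5

10%: (225 + 3 = 228→228, 69 + 18.6 = 87.6→88, 195 + 6 = 201→201) → #e458c9
20%: (225 + 6 = 231→231, 69 + 37.2 = 106.2→106, 195 + 12 = 207→207) → #e76acf
30%: (225 + 9 = 234→234, 69 + 55.8 = 124.8→125, 195 + 18 = 213→213) → #ea7dd5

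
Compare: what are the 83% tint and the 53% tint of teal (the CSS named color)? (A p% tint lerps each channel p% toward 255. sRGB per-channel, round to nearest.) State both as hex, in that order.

CSS teal is rgb(0, 128, 128).
83% tint:
  R: 0 + 0.83×(255−0) = 0 + 211.65 = 211.65 → 212
  G: 128 + 0.83×(255−128) = 128 + 105.41 = 233.41 → 233
  B: 128 + 105.41 = 233.41 → 233
  → #d4e9e9
53% tint:
  R: 0 + 0.53×(255−0) = 0 + 135.15 = 135.15 → 135
  G: 128 + 67.31 = 195.31 → 195
  B: 128 + 0.53×(255−128) = 128 + 67.31 = 195.31 → 195
  → #87c3c3

#d4e9e9, #87c3c3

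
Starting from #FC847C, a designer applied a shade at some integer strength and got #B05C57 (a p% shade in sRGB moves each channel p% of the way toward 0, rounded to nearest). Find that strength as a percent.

#FC847C is rgb(252, 132, 124); #B05C57 is rgb(176, 92, 87).
On the R channel (widest range): 176 ≈ 252 + (p/100)(0 − 252), so p ≈ 100×(176 − 252)/(0 − 252) = -7600/-252 = 30.16.
p = 30 reproduces all three channels after rounding.

30%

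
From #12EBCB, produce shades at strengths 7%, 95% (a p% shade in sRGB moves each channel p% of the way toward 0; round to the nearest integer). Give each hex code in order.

#11DBBD, #010C0A

#12EBCB is rgb(18, 235, 203).
7%: (18 − 1.26 = 16.74→17, 235 − 16.45 = 218.55→219, 203 − 14.21 = 188.79→189) → #11DBBD
95%: (18 − 17.1 = 0.9→1, 235 − 223.25 = 11.75→12, 203 − 192.85 = 10.15→10) → #010C0A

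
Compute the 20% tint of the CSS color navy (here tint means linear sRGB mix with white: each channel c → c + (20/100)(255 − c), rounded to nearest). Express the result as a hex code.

CSS navy is rgb(0, 0, 128).
A 20% tint moves each channel 20% toward 255:
  R: 0 + 51 = 51 → 51
  G: 0 + 0.2×(255−0) = 0 + 51 = 51 → 51
  B: 128 + 0.2×(255−128) = 128 + 25.4 = 153.4 → 153
rgb(51, 51, 153) = #333399.

#333399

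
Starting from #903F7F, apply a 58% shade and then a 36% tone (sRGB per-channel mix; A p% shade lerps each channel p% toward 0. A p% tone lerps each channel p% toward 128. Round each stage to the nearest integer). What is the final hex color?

#903F7F is rgb(144, 63, 127).
A 58% shade moves each channel 58% toward 0:
  R: 144 + 0.58×(0−144) = 144 − 83.52 = 60.48 → 60
  G: 63 − 36.54 = 26.46 → 26
  B: 127 − 73.66 = 53.34 → 53
After the shade: rgb(60, 26, 53) = #3C1A35.
A 36% tone moves each channel 36% toward 128:
  R: 60 + 0.36×(128−60) = 60 + 24.48 = 84.48 → 84
  G: 26 + 0.36×(128−26) = 26 + 36.72 = 62.72 → 63
  B: 53 + 27 = 80 → 80
rgb(84, 63, 80) = #543F50.

#543F50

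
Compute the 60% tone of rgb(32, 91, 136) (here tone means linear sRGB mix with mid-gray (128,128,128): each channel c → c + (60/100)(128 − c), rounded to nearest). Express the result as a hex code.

A 60% tone moves each channel 60% toward 128:
  R: 32 + 0.6×(128−32) = 32 + 57.6 = 89.6 → 90
  G: 91 + 0.6×(128−91) = 91 + 22.2 = 113.2 → 113
  B: 136 − 4.8 = 131.2 → 131
rgb(90, 113, 131) = #5a7183.

#5a7183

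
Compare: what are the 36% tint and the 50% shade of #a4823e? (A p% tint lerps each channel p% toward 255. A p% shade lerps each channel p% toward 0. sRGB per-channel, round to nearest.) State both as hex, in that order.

#c5af83, #52411f

#a4823e is rgb(164, 130, 62).
36% tint:
  R: 164 + 0.36×(255−164) = 164 + 32.76 = 196.76 → 197
  G: 130 + 45 = 175 → 175
  B: 62 + 69.48 = 131.48 → 131
  → #c5af83
50% shade:
  R: 164 + 0.5×(0−164) = 164 − 82 = 82 → 82
  G: 130 + 0.5×(0−130) = 130 − 65 = 65 → 65
  B: 62 − 31 = 31 → 31
  → #52411f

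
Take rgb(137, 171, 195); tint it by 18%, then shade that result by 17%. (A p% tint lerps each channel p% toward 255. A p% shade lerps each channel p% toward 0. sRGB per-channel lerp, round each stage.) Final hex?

#839AAB

Per channel, c → c + 0.18(255 − c):
  R: 137 + 21.24 = 158.24 → 158
  G: 171 + 0.18×(255−171) = 171 + 15.12 = 186.12 → 186
  B: 195 + 0.18×(255−195) = 195 + 10.8 = 205.8 → 206
After the tint: rgb(158, 186, 206) = #9EBACE.
Lerp each channel 17% toward 0:
  R: 158 + 0.17×(0−158) = 158 − 26.86 = 131.14 → 131
  G: 186 − 31.62 = 154.38 → 154
  B: 206 + 0.17×(0−206) = 206 − 35.02 = 170.98 → 171
rgb(131, 154, 171) = #839AAB.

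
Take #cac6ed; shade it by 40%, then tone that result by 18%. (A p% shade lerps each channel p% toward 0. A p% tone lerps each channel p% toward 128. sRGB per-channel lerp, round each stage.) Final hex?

#7a798b

#cac6ed is rgb(202, 198, 237).
Per channel, c → c + 0.4(0 − c):
  R: 202 − 80.8 = 121.2 → 121
  G: 198 − 79.2 = 118.8 → 119
  B: 237 − 94.8 = 142.2 → 142
After the shade: rgb(121, 119, 142) = #79778e.
An 18% tone moves each channel 18% toward 128:
  R: 121 + 0.18×(128−121) = 121 + 1.26 = 122.26 → 122
  G: 119 + 0.18×(128−119) = 119 + 1.62 = 120.62 → 121
  B: 142 + 0.18×(128−142) = 142 − 2.52 = 139.48 → 139
rgb(122, 121, 139) = #7a798b.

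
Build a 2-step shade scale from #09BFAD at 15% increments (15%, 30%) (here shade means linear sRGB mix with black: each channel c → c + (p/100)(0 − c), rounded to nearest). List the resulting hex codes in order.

#08A293, #068679

#09BFAD is rgb(9, 191, 173).
15%: (9 − 1.35 = 7.65→8, 191 − 28.65 = 162.35→162, 173 − 25.95 = 147.05→147) → #08A293
30%: (9 − 2.7 = 6.3→6, 191 − 57.3 = 133.7→134, 173 − 51.9 = 121.1→121) → #068679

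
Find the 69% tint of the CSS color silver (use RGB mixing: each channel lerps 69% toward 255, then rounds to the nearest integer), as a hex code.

#ebebeb

CSS silver is rgb(192, 192, 192).
Per channel, c → c + 0.69(255 − c):
  R: 192 + 43.47 = 235.47 → 235
  G: 192 + 0.69×(255−192) = 192 + 43.47 = 235.47 → 235
  B: 192 + 0.69×(255−192) = 192 + 43.47 = 235.47 → 235
rgb(235, 235, 235) = #ebebeb.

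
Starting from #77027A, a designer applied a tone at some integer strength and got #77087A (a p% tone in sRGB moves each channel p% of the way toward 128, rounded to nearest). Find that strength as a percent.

5%

#77027A is rgb(119, 2, 122); #77087A is rgb(119, 8, 122).
On the G channel (widest range): 8 ≈ 2 + (p/100)(128 − 2), so p ≈ 100×(8 − 2)/(128 − 2) = 600/126 = 4.76.
p = 5 reproduces all three channels after rounding.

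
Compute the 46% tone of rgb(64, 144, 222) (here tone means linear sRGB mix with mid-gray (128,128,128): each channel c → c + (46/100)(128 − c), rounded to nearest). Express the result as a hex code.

Lerp each channel 46% toward 128:
  R: 64 + 0.46×(128−64) = 64 + 29.44 = 93.44 → 93
  G: 144 + 0.46×(128−144) = 144 − 7.36 = 136.64 → 137
  B: 222 + 0.46×(128−222) = 222 − 43.24 = 178.76 → 179
rgb(93, 137, 179) = #5d89b3.

#5d89b3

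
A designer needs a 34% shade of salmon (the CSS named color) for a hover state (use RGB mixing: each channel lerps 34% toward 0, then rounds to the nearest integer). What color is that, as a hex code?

CSS salmon is rgb(250, 128, 114).
Per channel, c → c + 0.34(0 − c):
  R: 250 − 85 = 165 → 165
  G: 128 + 0.34×(0−128) = 128 − 43.52 = 84.48 → 84
  B: 114 + 0.34×(0−114) = 114 − 38.76 = 75.24 → 75
rgb(165, 84, 75) = #a5544b.

#a5544b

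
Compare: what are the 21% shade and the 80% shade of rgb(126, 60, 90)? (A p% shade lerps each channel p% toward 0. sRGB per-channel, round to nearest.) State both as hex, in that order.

#642F47, #190C12

21% shade:
  R: 126 + 0.21×(0−126) = 126 − 26.46 = 99.54 → 100
  G: 60 + 0.21×(0−60) = 60 − 12.6 = 47.4 → 47
  B: 90 + 0.21×(0−90) = 90 − 18.9 = 71.1 → 71
  → #642F47
80% shade:
  R: 126 + 0.8×(0−126) = 126 − 100.8 = 25.2 → 25
  G: 60 + 0.8×(0−60) = 60 − 48 = 12 → 12
  B: 90 + 0.8×(0−90) = 90 − 72 = 18 → 18
  → #190C12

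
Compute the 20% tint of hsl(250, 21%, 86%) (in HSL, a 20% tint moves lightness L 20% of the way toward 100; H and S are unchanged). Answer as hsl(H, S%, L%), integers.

L moves 20% from 86 toward 100: 86 + 2.8 = 88.8 → 89.
H and S are unchanged.

hsl(250, 21%, 89%)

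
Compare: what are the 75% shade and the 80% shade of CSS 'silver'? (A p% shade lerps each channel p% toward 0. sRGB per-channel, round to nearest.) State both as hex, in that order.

#303030, #262626

CSS silver is rgb(192, 192, 192).
75% shade:
  R: 192 + 0.75×(0−192) = 192 − 144 = 48 → 48
  G: 192 + 0.75×(0−192) = 192 − 144 = 48 → 48
  B: 192 + 0.75×(0−192) = 192 − 144 = 48 → 48
  → #303030
80% shade:
  R: 192 + 0.8×(0−192) = 192 − 153.6 = 38.4 → 38
  G: 192 + 0.8×(0−192) = 192 − 153.6 = 38.4 → 38
  B: 192 + 0.8×(0−192) = 192 − 153.6 = 38.4 → 38
  → #262626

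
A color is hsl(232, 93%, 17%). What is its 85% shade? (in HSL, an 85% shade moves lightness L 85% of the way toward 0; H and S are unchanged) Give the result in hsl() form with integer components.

hsl(232, 93%, 3%)

L moves 85% from 17 toward 0: 17 − 14.45 = 2.55 → 3.
H and S are unchanged.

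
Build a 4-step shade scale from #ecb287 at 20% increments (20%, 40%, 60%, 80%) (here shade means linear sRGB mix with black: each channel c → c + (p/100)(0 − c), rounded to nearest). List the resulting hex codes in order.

#bd8e6c, #8e6b51, #5e4736, #2f241b

#ecb287 is rgb(236, 178, 135).
20%: (236 − 47.2 = 188.8→189, 178 − 35.6 = 142.4→142, 135 − 27 = 108→108) → #bd8e6c
40%: (236 − 94.4 = 141.6→142, 178 − 71.2 = 106.8→107, 135 − 54 = 81→81) → #8e6b51
60%: (236 − 141.6 = 94.4→94, 178 − 106.8 = 71.2→71, 135 − 81 = 54→54) → #5e4736
80%: (236 − 188.8 = 47.2→47, 178 − 142.4 = 35.6→36, 135 − 108 = 27→27) → #2f241b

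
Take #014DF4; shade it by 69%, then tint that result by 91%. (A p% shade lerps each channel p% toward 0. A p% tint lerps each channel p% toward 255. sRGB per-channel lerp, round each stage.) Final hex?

#014DF4 is rgb(1, 77, 244).
A 69% shade moves each channel 69% toward 0:
  R: 1 − 0.69 = 0.31 → 0
  G: 77 − 53.13 = 23.87 → 24
  B: 244 + 0.69×(0−244) = 244 − 168.36 = 75.64 → 76
After the shade: rgb(0, 24, 76) = #00184C.
A 91% tint moves each channel 91% toward 255:
  R: 0 + 232.05 = 232.05 → 232
  G: 24 + 0.91×(255−24) = 24 + 210.21 = 234.21 → 234
  B: 76 + 0.91×(255−76) = 76 + 162.89 = 238.89 → 239
rgb(232, 234, 239) = #E8EAEF.

#E8EAEF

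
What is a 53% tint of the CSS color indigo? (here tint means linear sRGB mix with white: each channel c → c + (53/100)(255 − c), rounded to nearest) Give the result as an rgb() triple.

rgb(170, 135, 196)

CSS indigo is rgb(75, 0, 130).
Lerp each channel 53% toward 255:
  R: 75 + 0.53×(255−75) = 75 + 95.4 = 170.4 → 170
  G: 0 + 0.53×(255−0) = 0 + 135.15 = 135.15 → 135
  B: 130 + 0.53×(255−130) = 130 + 66.25 = 196.25 → 196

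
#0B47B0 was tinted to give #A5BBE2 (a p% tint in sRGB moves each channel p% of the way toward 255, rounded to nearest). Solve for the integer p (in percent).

#0B47B0 is rgb(11, 71, 176); #A5BBE2 is rgb(165, 187, 226).
On the R channel (widest range): 165 ≈ 11 + (p/100)(255 − 11), so p ≈ 100×(165 − 11)/(255 − 11) = 15400/244 = 63.11.
p = 63 reproduces all three channels after rounding.

63%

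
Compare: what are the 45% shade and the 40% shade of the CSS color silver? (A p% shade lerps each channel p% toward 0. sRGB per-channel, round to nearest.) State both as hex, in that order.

#6A6A6A, #737373

CSS silver is rgb(192, 192, 192).
45% shade:
  R: 192 + 0.45×(0−192) = 192 − 86.4 = 105.6 → 106
  G: 192 − 86.4 = 105.6 → 106
  B: 192 + 0.45×(0−192) = 192 − 86.4 = 105.6 → 106
  → #6A6A6A
40% shade:
  R: 192 + 0.4×(0−192) = 192 − 76.8 = 115.2 → 115
  G: 192 + 0.4×(0−192) = 192 − 76.8 = 115.2 → 115
  B: 192 − 76.8 = 115.2 → 115
  → #737373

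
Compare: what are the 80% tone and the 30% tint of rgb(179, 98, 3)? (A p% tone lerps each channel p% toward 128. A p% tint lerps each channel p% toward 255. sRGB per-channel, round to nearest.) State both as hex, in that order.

#8a7a67, #ca914f

80% tone:
  R: 179 + 0.8×(128−179) = 179 − 40.8 = 138.2 → 138
  G: 98 + 24 = 122 → 122
  B: 3 + 100 = 103 → 103
  → #8a7a67
30% tint:
  R: 179 + 0.3×(255−179) = 179 + 22.8 = 201.8 → 202
  G: 98 + 47.1 = 145.1 → 145
  B: 3 + 75.6 = 78.6 → 79
  → #ca914f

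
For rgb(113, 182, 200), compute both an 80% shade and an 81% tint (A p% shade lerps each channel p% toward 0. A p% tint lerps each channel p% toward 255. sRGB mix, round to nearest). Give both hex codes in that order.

80% shade:
  R: 113 − 90.4 = 22.6 → 23
  G: 182 + 0.8×(0−182) = 182 − 145.6 = 36.4 → 36
  B: 200 − 160 = 40 → 40
  → #172428
81% tint:
  R: 113 + 0.81×(255−113) = 113 + 115.02 = 228.02 → 228
  G: 182 + 0.81×(255−182) = 182 + 59.13 = 241.13 → 241
  B: 200 + 0.81×(255−200) = 200 + 44.55 = 244.55 → 245
  → #E4F1F5

#172428, #E4F1F5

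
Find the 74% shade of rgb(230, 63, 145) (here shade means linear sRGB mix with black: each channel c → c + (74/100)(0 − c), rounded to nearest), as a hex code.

#3c1026

Lerp each channel 74% toward 0:
  R: 230 − 170.2 = 59.8 → 60
  G: 63 − 46.62 = 16.38 → 16
  B: 145 − 107.3 = 37.7 → 38
rgb(60, 16, 38) = #3c1026.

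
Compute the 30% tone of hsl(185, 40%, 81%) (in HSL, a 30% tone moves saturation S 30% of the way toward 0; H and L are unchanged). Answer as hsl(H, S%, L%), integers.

hsl(185, 28%, 81%)

S moves 30% from 40 toward 0: 40 − 12 = 28 → 28.
H and L are unchanged.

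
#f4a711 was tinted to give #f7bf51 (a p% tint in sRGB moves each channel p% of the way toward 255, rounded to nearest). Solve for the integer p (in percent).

#f4a711 is rgb(244, 167, 17); #f7bf51 is rgb(247, 191, 81).
On the B channel (widest range): 81 ≈ 17 + (p/100)(255 − 17), so p ≈ 100×(81 − 17)/(255 − 17) = 6400/238 = 26.89.
p = 27 reproduces all three channels after rounding.

27%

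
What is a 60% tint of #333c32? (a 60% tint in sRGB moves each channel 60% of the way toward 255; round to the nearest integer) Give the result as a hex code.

#adb1ad

#333c32 is rgb(51, 60, 50).
Per channel, c → c + 0.6(255 − c):
  R: 51 + 0.6×(255−51) = 51 + 122.4 = 173.4 → 173
  G: 60 + 0.6×(255−60) = 60 + 117 = 177 → 177
  B: 50 + 123 = 173 → 173
rgb(173, 177, 173) = #adb1ad.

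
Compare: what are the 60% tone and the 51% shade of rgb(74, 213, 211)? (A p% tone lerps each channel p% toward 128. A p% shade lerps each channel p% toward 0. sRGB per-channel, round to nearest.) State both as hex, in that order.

60% tone:
  R: 74 + 0.6×(128−74) = 74 + 32.4 = 106.4 → 106
  G: 213 − 51 = 162 → 162
  B: 211 + 0.6×(128−211) = 211 − 49.8 = 161.2 → 161
  → #6aa2a1
51% shade:
  R: 74 − 37.74 = 36.26 → 36
  G: 213 − 108.63 = 104.37 → 104
  B: 211 + 0.51×(0−211) = 211 − 107.61 = 103.39 → 103
  → #246867

#6aa2a1, #246867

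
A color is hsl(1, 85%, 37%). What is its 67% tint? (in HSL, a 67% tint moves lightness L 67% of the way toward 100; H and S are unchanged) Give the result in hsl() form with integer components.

L moves 67% from 37 toward 100: 37 + 42.21 = 79.21 → 79.
H and S are unchanged.

hsl(1, 85%, 79%)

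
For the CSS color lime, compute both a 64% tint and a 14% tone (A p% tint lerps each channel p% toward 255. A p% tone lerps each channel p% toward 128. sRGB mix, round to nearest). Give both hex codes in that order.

#a3ffa3, #12ed12

CSS lime is rgb(0, 255, 0).
64% tint:
  R: 0 + 163.2 = 163.2 → 163
  G: 255 + 0.64×(255−255) = 255 + 0 = 255 → 255
  B: 0 + 0.64×(255−0) = 0 + 163.2 = 163.2 → 163
  → #a3ffa3
14% tone:
  R: 0 + 0.14×(128−0) = 0 + 17.92 = 17.92 → 18
  G: 255 + 0.14×(128−255) = 255 − 17.78 = 237.22 → 237
  B: 0 + 0.14×(128−0) = 0 + 17.92 = 17.92 → 18
  → #12ed12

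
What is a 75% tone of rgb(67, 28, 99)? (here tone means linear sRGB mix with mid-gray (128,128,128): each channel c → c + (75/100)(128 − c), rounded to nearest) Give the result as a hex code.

#716779

Lerp each channel 75% toward 128:
  R: 67 + 0.75×(128−67) = 67 + 45.75 = 112.75 → 113
  G: 28 + 75 = 103 → 103
  B: 99 + 0.75×(128−99) = 99 + 21.75 = 120.75 → 121
rgb(113, 103, 121) = #716779.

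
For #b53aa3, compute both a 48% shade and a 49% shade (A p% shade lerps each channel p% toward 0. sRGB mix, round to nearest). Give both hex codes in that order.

#5e1e55, #5c1e53

#b53aa3 is rgb(181, 58, 163).
48% shade:
  R: 181 + 0.48×(0−181) = 181 − 86.88 = 94.12 → 94
  G: 58 + 0.48×(0−58) = 58 − 27.84 = 30.16 → 30
  B: 163 + 0.48×(0−163) = 163 − 78.24 = 84.76 → 85
  → #5e1e55
49% shade:
  R: 181 − 88.69 = 92.31 → 92
  G: 58 + 0.49×(0−58) = 58 − 28.42 = 29.58 → 30
  B: 163 + 0.49×(0−163) = 163 − 79.87 = 83.13 → 83
  → #5c1e53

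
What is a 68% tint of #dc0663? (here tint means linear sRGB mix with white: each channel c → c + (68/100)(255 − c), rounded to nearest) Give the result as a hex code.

#f4afcd

#dc0663 is rgb(220, 6, 99).
Lerp each channel 68% toward 255:
  R: 220 + 23.8 = 243.8 → 244
  G: 6 + 169.32 = 175.32 → 175
  B: 99 + 0.68×(255−99) = 99 + 106.08 = 205.08 → 205
rgb(244, 175, 205) = #f4afcd.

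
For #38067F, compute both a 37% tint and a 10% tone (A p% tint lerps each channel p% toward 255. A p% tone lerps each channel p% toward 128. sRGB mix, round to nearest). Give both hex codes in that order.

#38067F is rgb(56, 6, 127).
37% tint:
  R: 56 + 0.37×(255−56) = 56 + 73.63 = 129.63 → 130
  G: 6 + 92.13 = 98.13 → 98
  B: 127 + 47.36 = 174.36 → 174
  → #8262AE
10% tone:
  R: 56 + 0.1×(128−56) = 56 + 7.2 = 63.2 → 63
  G: 6 + 12.2 = 18.2 → 18
  B: 127 + 0.1×(128−127) = 127 + 0.1 = 127.1 → 127
  → #3F127F

#8262AE, #3F127F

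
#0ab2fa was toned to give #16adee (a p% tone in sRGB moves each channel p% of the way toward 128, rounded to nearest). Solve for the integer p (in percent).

10%

#0ab2fa is rgb(10, 178, 250); #16adee is rgb(22, 173, 238).
On the B channel (widest range): 238 ≈ 250 + (p/100)(128 − 250), so p ≈ 100×(238 − 250)/(128 − 250) = -1200/-122 = 9.84.
p = 10 reproduces all three channels after rounding.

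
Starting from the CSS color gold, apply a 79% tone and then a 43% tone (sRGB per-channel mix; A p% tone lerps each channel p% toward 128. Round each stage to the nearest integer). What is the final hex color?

#8F8A71

CSS gold is rgb(255, 215, 0).
Per channel, c → c + 0.79(128 − c):
  R: 255 + 0.79×(128−255) = 255 − 100.33 = 154.67 → 155
  G: 215 − 68.73 = 146.27 → 146
  B: 0 + 0.79×(128−0) = 0 + 101.12 = 101.12 → 101
After the tone: rgb(155, 146, 101) = #9B9265.
A 43% tone moves each channel 43% toward 128:
  R: 155 + 0.43×(128−155) = 155 − 11.61 = 143.39 → 143
  G: 146 + 0.43×(128−146) = 146 − 7.74 = 138.26 → 138
  B: 101 + 11.61 = 112.61 → 113
rgb(143, 138, 113) = #8F8A71.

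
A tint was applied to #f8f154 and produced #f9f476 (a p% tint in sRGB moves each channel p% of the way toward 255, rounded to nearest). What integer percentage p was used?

#f8f154 is rgb(248, 241, 84); #f9f476 is rgb(249, 244, 118).
On the B channel (widest range): 118 ≈ 84 + (p/100)(255 − 84), so p ≈ 100×(118 − 84)/(255 − 84) = 3400/171 = 19.88.
p = 20 reproduces all three channels after rounding.

20%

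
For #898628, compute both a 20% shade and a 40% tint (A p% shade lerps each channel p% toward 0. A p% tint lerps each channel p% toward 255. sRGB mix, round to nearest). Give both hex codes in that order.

#898628 is rgb(137, 134, 40).
20% shade:
  R: 137 + 0.2×(0−137) = 137 − 27.4 = 109.6 → 110
  G: 134 + 0.2×(0−134) = 134 − 26.8 = 107.2 → 107
  B: 40 − 8 = 32 → 32
  → #6E6B20
40% tint:
  R: 137 + 0.4×(255−137) = 137 + 47.2 = 184.2 → 184
  G: 134 + 48.4 = 182.4 → 182
  B: 40 + 0.4×(255−40) = 40 + 86 = 126 → 126
  → #B8B67E

#6E6B20, #B8B67E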